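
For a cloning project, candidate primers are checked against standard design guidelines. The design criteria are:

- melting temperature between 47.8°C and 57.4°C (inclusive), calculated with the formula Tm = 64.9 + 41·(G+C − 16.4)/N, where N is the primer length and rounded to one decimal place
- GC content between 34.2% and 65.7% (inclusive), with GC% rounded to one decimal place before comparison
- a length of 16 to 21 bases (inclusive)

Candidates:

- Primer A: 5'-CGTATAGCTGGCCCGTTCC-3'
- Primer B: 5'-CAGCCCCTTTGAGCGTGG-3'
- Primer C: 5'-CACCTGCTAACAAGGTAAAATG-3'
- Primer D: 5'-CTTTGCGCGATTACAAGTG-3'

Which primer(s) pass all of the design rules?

Primer A (19 nt, A=2 T=5 G=5 C=7): Tm = 64.9 + 41·(12 − 16.4)/19 = 55.4°C ✓; GC 12/19 = 63.2% ✓; length 19 ✓ — passes.
Primer B (18 nt, A=2 T=4 G=6 C=6): Tm = 64.9 + 41·(12 − 16.4)/18 = 54.9°C ✓; GC 12/18 = 66.7%, outside 34.2–65.7% ✗; length 18 ✓ — fails.
Primer C (22 nt, A=9 T=4 G=4 C=5): Tm = 64.9 + 41·(9 − 16.4)/22 = 51.1°C ✓; GC 9/22 = 40.9% ✓; length 22, outside 16–21 ✗ — fails.
Primer D (19 nt, A=4 T=6 G=5 C=4): Tm = 64.9 + 41·(9 − 16.4)/19 = 48.9°C ✓; GC 9/19 = 47.4% ✓; length 19 ✓ — passes.

Primer A and Primer D.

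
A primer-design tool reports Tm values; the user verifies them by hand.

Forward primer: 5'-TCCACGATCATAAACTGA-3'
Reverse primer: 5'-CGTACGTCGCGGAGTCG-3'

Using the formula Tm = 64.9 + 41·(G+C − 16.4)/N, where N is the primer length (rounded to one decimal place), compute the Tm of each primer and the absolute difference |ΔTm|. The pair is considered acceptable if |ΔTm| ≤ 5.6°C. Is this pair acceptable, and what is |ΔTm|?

Forward: G+C = 7, N = 18 → Tm = 64.9 + 41·(7 − 16.4)/18 = 43.5°C.
Reverse: G+C = 12, N = 17 → Tm = 64.9 + 41·(12 − 16.4)/17 = 54.3°C.
|ΔTm| = |43.5 − 54.3| = 10.8°C, > 5.6°C.

|ΔTm| = 10.8°C; the pair is not acceptable.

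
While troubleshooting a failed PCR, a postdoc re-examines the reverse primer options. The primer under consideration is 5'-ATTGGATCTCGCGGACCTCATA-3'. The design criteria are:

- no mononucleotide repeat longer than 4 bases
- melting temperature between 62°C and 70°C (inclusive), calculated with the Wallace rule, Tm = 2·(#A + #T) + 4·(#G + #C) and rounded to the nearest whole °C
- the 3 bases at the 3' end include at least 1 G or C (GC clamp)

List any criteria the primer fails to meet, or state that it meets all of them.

Fails: GC clamp.

Base counts: A=5, T=6, G=5, C=6 (length 22).
homopolymer run: longest run = 2 ✓
Tm: Tm = 2·11 + 4·11 = 66°C ✓
GC clamp: 3' end ATA has 0 G/C, need ≥1 ✗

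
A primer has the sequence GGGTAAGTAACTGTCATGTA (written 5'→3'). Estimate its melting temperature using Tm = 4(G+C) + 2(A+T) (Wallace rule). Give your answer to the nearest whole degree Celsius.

Base counts: A=6, T=6, G=6, C=2 (length 20).
Tm = 2·(6+6) + 4·(6+2) = 2·12 + 4·8 = 24 + 32 = 56°C.

56°C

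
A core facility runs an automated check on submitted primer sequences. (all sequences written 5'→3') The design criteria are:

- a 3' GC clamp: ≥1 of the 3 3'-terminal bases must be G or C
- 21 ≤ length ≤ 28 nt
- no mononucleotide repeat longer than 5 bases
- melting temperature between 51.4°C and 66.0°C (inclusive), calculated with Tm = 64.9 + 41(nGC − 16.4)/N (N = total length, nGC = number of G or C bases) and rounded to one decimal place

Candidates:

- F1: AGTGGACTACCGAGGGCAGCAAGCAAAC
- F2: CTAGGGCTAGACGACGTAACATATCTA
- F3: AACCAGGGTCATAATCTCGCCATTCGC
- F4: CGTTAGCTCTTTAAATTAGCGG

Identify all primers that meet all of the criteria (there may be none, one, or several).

F1, F2 and F3.

F1 (28 nt, A=10 T=2 G=9 C=7): 3' end AAC has 1 G/C ✓; length 28 ✓; longest run = 3 ✓; Tm = 64.9 + 41·(16 − 16.4)/28 = 64.3°C ✓ — passes.
F2 (27 nt, A=9 T=6 G=6 C=6): 3' end CTA has 1 G/C ✓; length 27 ✓; longest run = 3 ✓; Tm = 64.9 + 41·(12 − 16.4)/27 = 58.2°C ✓ — passes.
F3 (27 nt, A=7 T=6 G=5 C=9): 3' end CGC has 3 G/C ✓; length 27 ✓; longest run = 3 ✓; Tm = 64.9 + 41·(14 − 16.4)/27 = 61.3°C ✓ — passes.
F4 (22 nt, A=5 T=8 G=5 C=4): 3' end CGG has 3 G/C ✓; length 22 ✓; longest run = 3 ✓; Tm = 64.9 + 41·(9 − 16.4)/22 = 51.1°C, outside 51.4–66.0°C ✗ — fails.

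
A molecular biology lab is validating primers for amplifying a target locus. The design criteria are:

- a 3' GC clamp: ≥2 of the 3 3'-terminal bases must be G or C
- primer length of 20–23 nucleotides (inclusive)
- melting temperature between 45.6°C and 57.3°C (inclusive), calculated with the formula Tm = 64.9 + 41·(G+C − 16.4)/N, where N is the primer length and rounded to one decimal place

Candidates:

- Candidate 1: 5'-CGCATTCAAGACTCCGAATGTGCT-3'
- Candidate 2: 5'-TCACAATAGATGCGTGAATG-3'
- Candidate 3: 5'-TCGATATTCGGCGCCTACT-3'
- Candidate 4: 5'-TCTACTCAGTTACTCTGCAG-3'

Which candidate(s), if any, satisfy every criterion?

Candidate 4 only.

Candidate 1 (24 nt, A=6 T=6 G=5 C=7): 3' end GCT has 2 G/C ✓; length 24, outside 20–23 ✗; Tm = 64.9 + 41·(12 − 16.4)/24 = 57.4°C, outside 45.6–57.3°C ✗ — fails.
Candidate 2 (20 nt, A=7 T=5 G=5 C=3): 3' end ATG has 1 G/C, need ≥2 ✗; length 20 ✓; Tm = 64.9 + 41·(8 − 16.4)/20 = 47.7°C ✓ — fails.
Candidate 3 (19 nt, A=3 T=6 G=4 C=6): 3' end ACT has 1 G/C, need ≥2 ✗; length 19, outside 20–23 ✗; Tm = 64.9 + 41·(10 − 16.4)/19 = 51.1°C ✓ — fails.
Candidate 4 (20 nt, A=4 T=7 G=3 C=6): 3' end CAG has 2 G/C ✓; length 20 ✓; Tm = 64.9 + 41·(9 − 16.4)/20 = 49.7°C ✓ — passes.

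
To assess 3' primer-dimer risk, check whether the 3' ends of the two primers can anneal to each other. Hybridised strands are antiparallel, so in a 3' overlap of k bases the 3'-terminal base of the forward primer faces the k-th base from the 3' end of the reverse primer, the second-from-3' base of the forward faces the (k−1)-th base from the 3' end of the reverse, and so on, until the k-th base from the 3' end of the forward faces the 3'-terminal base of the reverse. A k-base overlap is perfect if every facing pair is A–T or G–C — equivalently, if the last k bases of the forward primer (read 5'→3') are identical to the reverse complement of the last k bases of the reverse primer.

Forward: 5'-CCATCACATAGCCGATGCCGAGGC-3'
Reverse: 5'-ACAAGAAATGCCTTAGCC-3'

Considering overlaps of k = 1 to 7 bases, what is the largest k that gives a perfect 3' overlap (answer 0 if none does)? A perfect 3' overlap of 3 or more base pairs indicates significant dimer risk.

Last 7 bases (5'→3') — forward …CCGAGGC, reverse …CTTAGCC.
Reverse complement of the reverse primer's last 7 bases: GGCTAAG; its first k bases are the reverse complement of the reverse primer's last k bases, so a perfect k-base overlap needs the forward primer's last k bases to equal them.
Comparing (forward last k vs required): k=1: C vs G ✗; k=2: GC vs GG ✗; k=3: GGC vs GGC ✓; k=4: AGGC vs GGCT ✗; k=5: GAGGC vs GGCTA ✗; k=6: CGAGGC vs GGCTAA ✗; k=7: CCGAGGC vs GGCTAAG ✗.
Only k = 3 is perfect, so the longest perfect 3' overlap is 3.

Longest perfect overlap: 3 complementary base pairs; significant dimer risk (threshold 3).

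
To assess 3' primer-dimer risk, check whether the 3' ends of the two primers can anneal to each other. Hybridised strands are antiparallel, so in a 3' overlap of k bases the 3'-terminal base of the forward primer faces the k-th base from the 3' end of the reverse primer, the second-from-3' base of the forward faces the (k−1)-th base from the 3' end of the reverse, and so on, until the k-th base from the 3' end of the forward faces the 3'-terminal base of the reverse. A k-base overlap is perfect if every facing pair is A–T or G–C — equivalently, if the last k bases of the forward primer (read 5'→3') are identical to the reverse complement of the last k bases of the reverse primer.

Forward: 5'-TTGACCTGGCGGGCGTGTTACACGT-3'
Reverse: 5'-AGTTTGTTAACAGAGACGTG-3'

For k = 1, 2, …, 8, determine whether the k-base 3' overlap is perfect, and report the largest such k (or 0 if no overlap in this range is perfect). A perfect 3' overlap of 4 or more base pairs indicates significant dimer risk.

Longest perfect overlap: 5 complementary base pairs; significant dimer risk (threshold 4).

Last 8 bases (5'→3') — forward …TTACACGT, reverse …GAGACGTG.
Reverse complement of the reverse primer's last 8 bases: CACGTCTC; its first k bases are the reverse complement of the reverse primer's last k bases, so a perfect k-base overlap needs the forward primer's last k bases to equal them.
Comparing (forward last k vs required): k=1: T vs C ✗; k=2: GT vs CA ✗; k=3: CGT vs CAC ✗; k=4: ACGT vs CACG ✗; k=5: CACGT vs CACGT ✓; k=6: ACACGT vs CACGTC ✗; k=7: TACACGT vs CACGTCT ✗; k=8: TTACACGT vs CACGTCTC ✗.
Only k = 5 is perfect, so the longest perfect 3' overlap is 5.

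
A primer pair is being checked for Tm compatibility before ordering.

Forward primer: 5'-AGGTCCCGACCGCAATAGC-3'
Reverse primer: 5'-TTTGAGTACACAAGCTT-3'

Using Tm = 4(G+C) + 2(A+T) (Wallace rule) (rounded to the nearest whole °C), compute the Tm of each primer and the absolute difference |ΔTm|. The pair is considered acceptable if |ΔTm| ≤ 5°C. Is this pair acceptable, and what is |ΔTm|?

Forward: A=5 T=2 G=5 C=7 → Tm = 2·7 + 4·12 = 62°C.
Reverse: A=5 T=6 G=3 C=3 → Tm = 2·11 + 4·6 = 46°C.
|ΔTm| = |62 − 46| = 16°C, > 5°C.

|ΔTm| = 16°C; the pair is not acceptable.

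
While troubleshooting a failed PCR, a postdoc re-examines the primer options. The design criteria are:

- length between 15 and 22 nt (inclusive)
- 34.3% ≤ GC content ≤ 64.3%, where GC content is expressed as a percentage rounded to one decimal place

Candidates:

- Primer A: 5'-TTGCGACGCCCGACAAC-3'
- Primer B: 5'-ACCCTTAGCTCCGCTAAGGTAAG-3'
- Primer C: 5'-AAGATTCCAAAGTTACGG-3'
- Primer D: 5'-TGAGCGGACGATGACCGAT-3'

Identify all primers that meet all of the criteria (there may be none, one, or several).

Primer C and Primer D.

Primer A (17 nt, A=4 T=2 G=4 C=7): length 17 ✓; GC 11/17 = 64.7%, outside 34.3–64.3% ✗ — fails.
Primer B (23 nt, A=6 T=5 G=5 C=7): length 23, outside 15–22 ✗; GC 12/23 = 52.2% ✓ — fails.
Primer C (18 nt, A=7 T=4 G=4 C=3): length 18 ✓; GC 7/18 = 38.9% ✓ — passes.
Primer D (19 nt, A=5 T=3 G=7 C=4): length 19 ✓; GC 11/19 = 57.9% ✓ — passes.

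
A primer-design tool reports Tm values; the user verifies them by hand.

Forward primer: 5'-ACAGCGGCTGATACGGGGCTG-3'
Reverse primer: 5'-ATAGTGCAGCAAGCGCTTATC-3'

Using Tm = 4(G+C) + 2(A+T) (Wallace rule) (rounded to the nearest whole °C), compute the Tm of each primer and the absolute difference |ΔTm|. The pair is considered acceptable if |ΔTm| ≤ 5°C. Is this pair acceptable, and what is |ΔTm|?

Forward: A=4 T=3 G=9 C=5 → Tm = 2·7 + 4·14 = 70°C.
Reverse: A=6 T=5 G=5 C=5 → Tm = 2·11 + 4·10 = 62°C.
|ΔTm| = |70 − 62| = 8°C, > 5°C.

|ΔTm| = 8°C; the pair is not acceptable.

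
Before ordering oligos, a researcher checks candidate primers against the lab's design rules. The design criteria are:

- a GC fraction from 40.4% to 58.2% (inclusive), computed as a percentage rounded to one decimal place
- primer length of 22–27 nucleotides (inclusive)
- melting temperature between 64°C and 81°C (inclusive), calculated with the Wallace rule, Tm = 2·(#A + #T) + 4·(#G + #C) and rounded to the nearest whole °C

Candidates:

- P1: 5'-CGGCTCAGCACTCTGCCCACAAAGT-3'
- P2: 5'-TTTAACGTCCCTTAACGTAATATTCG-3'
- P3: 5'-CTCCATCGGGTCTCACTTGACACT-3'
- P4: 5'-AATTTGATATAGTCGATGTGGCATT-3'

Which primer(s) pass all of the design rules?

P1 (25 nt, A=6 T=4 G=5 C=10): GC 15/25 = 60.0%, outside 40.4–58.2% ✗; length 25 ✓; Tm = 2·10 + 4·15 = 80°C ✓ — fails.
P2 (26 nt, A=7 T=10 G=3 C=6): GC 9/26 = 34.6%, outside 40.4–58.2% ✗; length 26 ✓; Tm = 2·17 + 4·9 = 70°C ✓ — fails.
P3 (24 nt, A=4 T=7 G=4 C=9): GC 13/24 = 54.2% ✓; length 24 ✓; Tm = 2·11 + 4·13 = 74°C ✓ — passes.
P4 (25 nt, A=7 T=10 G=6 C=2): GC 8/25 = 32.0%, outside 40.4–58.2% ✗; length 25 ✓; Tm = 2·17 + 4·8 = 66°C ✓ — fails.

P3 only.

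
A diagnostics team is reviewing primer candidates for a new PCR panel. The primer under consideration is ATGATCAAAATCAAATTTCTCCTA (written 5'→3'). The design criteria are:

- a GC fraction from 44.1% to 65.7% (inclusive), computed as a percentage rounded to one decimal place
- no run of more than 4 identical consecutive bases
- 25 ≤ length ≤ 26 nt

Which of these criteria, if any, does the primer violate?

Fails: GC content, length.

Base counts: A=10, T=8, G=1, C=5 (length 24).
GC content: GC 6/24 = 25.0%, outside 44.1–65.7% ✗
homopolymer run: longest run = 4 ✓
length: length 24, outside 25–26 ✗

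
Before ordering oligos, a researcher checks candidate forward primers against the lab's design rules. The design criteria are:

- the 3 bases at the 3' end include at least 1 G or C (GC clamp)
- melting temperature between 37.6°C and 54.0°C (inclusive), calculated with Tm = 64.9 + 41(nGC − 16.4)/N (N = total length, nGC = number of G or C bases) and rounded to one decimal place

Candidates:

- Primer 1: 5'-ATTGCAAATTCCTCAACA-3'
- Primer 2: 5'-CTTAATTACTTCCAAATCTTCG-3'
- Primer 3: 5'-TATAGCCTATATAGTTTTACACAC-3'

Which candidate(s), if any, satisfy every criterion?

Primer 1 (18 nt, A=7 T=5 G=1 C=5): 3' end ACA has 1 G/C ✓; Tm = 64.9 + 41·(6 − 16.4)/18 = 41.2°C ✓ — passes.
Primer 2 (22 nt, A=6 T=9 G=1 C=6): 3' end TCG has 2 G/C ✓; Tm = 64.9 + 41·(7 − 16.4)/22 = 47.4°C ✓ — passes.
Primer 3 (24 nt, A=8 T=9 G=2 C=5): 3' end CAC has 2 G/C ✓; Tm = 64.9 + 41·(7 − 16.4)/24 = 48.8°C ✓ — passes.

Primer 1, Primer 2 and Primer 3.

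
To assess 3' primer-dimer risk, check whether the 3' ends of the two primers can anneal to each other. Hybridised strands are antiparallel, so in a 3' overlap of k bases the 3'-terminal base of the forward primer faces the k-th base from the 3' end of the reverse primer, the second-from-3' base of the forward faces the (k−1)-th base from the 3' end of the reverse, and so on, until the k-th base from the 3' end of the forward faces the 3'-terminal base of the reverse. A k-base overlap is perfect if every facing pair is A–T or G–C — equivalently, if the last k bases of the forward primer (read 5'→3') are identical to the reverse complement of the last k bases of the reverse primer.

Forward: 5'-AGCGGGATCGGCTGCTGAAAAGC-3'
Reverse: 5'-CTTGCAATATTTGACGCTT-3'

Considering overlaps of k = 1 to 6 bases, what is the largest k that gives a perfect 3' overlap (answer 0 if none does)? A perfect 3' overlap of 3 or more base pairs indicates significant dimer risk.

Last 6 bases (5'→3') — forward …AAAAGC, reverse …ACGCTT.
Reverse complement of the reverse primer's last 6 bases: AAGCGT; its first k bases are the reverse complement of the reverse primer's last k bases, so a perfect k-base overlap needs the forward primer's last k bases to equal them.
Comparing (forward last k vs required): k=1: C vs A ✗; k=2: GC vs AA ✗; k=3: AGC vs AAG ✗; k=4: AAGC vs AAGC ✓; k=5: AAAGC vs AAGCG ✗; k=6: AAAAGC vs AAGCGT ✗.
Only k = 4 is perfect, so the longest perfect 3' overlap is 4.

Longest perfect overlap: 4 complementary base pairs; significant dimer risk (threshold 3).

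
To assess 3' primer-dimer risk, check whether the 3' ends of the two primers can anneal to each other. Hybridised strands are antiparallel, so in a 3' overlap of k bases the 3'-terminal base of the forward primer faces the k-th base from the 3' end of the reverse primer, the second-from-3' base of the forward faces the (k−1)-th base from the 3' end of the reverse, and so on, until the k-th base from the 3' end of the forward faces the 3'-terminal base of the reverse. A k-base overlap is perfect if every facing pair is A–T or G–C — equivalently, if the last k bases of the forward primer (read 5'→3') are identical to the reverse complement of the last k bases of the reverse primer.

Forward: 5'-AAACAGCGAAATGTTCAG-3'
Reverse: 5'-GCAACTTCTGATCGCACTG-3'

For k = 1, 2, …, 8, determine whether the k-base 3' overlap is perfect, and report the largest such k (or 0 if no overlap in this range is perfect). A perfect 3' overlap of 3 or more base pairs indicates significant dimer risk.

Last 8 bases (5'→3') — forward …ATGTTCAG, reverse …TCGCACTG.
Reverse complement of the reverse primer's last 8 bases: CAGTGCGA; its first k bases are the reverse complement of the reverse primer's last k bases, so a perfect k-base overlap needs the forward primer's last k bases to equal them.
Comparing (forward last k vs required): k=1: G vs C ✗; k=2: AG vs CA ✗; k=3: CAG vs CAG ✓; k=4: TCAG vs CAGT ✗; k=5: TTCAG vs CAGTG ✗; k=6: GTTCAG vs CAGTGC ✗; k=7: TGTTCAG vs CAGTGCG ✗; k=8: ATGTTCAG vs CAGTGCGA ✗.
Only k = 3 is perfect, so the longest perfect 3' overlap is 3.

Longest perfect overlap: 3 complementary base pairs; significant dimer risk (threshold 3).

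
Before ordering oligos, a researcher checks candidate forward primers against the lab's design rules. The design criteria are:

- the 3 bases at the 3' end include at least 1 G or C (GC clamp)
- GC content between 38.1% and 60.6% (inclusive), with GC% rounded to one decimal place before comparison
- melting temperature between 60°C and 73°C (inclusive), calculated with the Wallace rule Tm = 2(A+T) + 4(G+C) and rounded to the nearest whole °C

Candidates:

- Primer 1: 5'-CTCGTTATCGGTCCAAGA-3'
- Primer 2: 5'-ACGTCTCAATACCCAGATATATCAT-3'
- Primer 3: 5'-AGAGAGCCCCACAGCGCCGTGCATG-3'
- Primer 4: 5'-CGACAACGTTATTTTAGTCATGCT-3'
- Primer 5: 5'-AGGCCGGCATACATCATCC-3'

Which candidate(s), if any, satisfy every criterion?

Primer 5 only.

Primer 1 (18 nt, A=4 T=5 G=4 C=5): 3' end AGA has 1 G/C ✓; GC 9/18 = 50.0% ✓; Tm = 2·9 + 4·9 = 54°C, outside 60–73°C ✗ — fails.
Primer 2 (25 nt, A=9 T=7 G=2 C=7): 3' end CAT has 1 G/C ✓; GC 9/25 = 36.0%, outside 38.1–60.6% ✗; Tm = 2·16 + 4·9 = 68°C ✓ — fails.
Primer 3 (25 nt, A=6 T=2 G=8 C=9): 3' end ATG has 1 G/C ✓; GC 17/25 = 68.0%, outside 38.1–60.6% ✗; Tm = 2·8 + 4·17 = 84°C, outside 60–73°C ✗ — fails.
Primer 4 (24 nt, A=6 T=9 G=4 C=5): 3' end GCT has 2 G/C ✓; GC 9/24 = 37.5%, outside 38.1–60.6% ✗; Tm = 2·15 + 4·9 = 66°C ✓ — fails.
Primer 5 (19 nt, A=5 T=3 G=4 C=7): 3' end TCC has 2 G/C ✓; GC 11/19 = 57.9% ✓; Tm = 2·8 + 4·11 = 60°C ✓ — passes.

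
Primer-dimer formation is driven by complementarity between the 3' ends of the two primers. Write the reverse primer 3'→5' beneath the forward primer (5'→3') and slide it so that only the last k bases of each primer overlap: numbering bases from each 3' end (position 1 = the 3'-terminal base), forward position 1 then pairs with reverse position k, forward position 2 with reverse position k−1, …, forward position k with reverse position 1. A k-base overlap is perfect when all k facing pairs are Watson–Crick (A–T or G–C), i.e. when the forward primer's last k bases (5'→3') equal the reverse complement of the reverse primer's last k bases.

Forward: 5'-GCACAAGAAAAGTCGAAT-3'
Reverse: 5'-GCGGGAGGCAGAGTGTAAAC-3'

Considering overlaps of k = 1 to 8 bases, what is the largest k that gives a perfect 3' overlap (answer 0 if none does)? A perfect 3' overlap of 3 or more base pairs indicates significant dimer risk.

Last 8 bases (5'→3') — forward …AGTCGAAT, reverse …GTGTAAAC.
Reverse complement of the reverse primer's last 8 bases: GTTTACAC; its first k bases are the reverse complement of the reverse primer's last k bases, so a perfect k-base overlap needs the forward primer's last k bases to equal them.
Comparing (forward last k vs required): k=1: T vs G ✗; k=2: AT vs GT ✗; k=3: AAT vs GTT ✗; k=4: GAAT vs GTTT ✗; k=5: CGAAT vs GTTTA ✗; k=6: TCGAAT vs GTTTAC ✗; k=7: GTCGAAT vs GTTTACA ✗; k=8: AGTCGAAT vs GTTTACAC ✗.
No overlap length from 1 to 8 is perfect, so the longest perfect 3' overlap is 0.

Longest perfect overlap: 0 complementary base pairs; below the dimer-risk threshold (threshold 3).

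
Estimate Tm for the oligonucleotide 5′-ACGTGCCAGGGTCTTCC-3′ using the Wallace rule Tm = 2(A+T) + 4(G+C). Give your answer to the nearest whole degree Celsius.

56°C

Base counts: A=2, T=4, G=5, C=6 (length 17).
Tm = 2·(2+4) + 4·(5+6) = 2·6 + 4·11 = 12 + 44 = 56°C.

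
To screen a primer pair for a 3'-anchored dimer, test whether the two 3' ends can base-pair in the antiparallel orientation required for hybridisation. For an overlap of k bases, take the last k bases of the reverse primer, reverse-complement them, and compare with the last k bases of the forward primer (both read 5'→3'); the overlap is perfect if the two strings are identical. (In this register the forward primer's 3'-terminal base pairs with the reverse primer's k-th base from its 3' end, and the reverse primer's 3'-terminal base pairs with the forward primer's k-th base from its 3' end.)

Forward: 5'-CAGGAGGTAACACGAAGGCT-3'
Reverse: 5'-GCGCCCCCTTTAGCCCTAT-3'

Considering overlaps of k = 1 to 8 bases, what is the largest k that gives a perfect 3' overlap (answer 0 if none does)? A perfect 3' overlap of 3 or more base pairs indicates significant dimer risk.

Longest perfect overlap: 0 complementary base pairs; below the dimer-risk threshold (threshold 3).

Last 8 bases (5'→3') — forward …CGAAGGCT, reverse …AGCCCTAT.
Reverse complement of the reverse primer's last 8 bases: ATAGGGCT; its first k bases are the reverse complement of the reverse primer's last k bases, so a perfect k-base overlap needs the forward primer's last k bases to equal them.
Comparing (forward last k vs required): k=1: T vs A ✗; k=2: CT vs AT ✗; k=3: GCT vs ATA ✗; k=4: GGCT vs ATAG ✗; k=5: AGGCT vs ATAGG ✗; k=6: AAGGCT vs ATAGGG ✗; k=7: GAAGGCT vs ATAGGGC ✗; k=8: CGAAGGCT vs ATAGGGCT ✗.
No overlap length from 1 to 8 is perfect, so the longest perfect 3' overlap is 0.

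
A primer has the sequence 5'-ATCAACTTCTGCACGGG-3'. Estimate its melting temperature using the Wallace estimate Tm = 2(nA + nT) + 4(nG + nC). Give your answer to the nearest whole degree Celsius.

Base counts: A=4, T=4, G=4, C=5 (length 17).
Tm = 2·(4+4) + 4·(4+5) = 2·8 + 4·9 = 16 + 36 = 52°C.

52°C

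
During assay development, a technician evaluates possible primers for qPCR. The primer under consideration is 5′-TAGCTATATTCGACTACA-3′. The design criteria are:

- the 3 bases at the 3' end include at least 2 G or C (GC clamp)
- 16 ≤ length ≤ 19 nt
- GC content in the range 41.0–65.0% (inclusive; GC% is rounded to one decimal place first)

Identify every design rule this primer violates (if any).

Base counts: A=6, T=6, G=2, C=4 (length 18).
GC clamp: 3' end ACA has 1 G/C, need ≥2 ✗
length: length 18 ✓
GC content: GC 6/18 = 33.3%, outside 41.0–65.0% ✗

Fails: GC clamp, GC content.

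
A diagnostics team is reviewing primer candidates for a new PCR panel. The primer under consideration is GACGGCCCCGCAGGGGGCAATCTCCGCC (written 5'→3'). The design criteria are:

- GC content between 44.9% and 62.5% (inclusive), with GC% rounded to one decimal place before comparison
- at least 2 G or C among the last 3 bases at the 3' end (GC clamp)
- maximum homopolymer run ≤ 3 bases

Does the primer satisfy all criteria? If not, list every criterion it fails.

Base counts: A=4, T=2, G=10, C=12 (length 28).
GC content: GC 22/28 = 78.6%, outside 44.9–62.5% ✗
GC clamp: 3' end GCC has 3 G/C ✓
homopolymer run: longest run = 5, exceeds 3 ✗

Fails: GC content, homopolymer run.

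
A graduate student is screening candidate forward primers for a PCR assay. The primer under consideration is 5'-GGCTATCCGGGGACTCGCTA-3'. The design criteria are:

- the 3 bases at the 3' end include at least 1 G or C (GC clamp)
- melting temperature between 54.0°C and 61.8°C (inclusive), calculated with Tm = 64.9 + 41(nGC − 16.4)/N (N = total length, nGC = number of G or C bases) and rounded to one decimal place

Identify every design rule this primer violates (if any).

Base counts: A=3, T=4, G=7, C=6 (length 20).
GC clamp: 3' end CTA has 1 G/C ✓
Tm: Tm = 64.9 + 41·(13 − 16.4)/20 = 57.9°C ✓

Meets all criteria.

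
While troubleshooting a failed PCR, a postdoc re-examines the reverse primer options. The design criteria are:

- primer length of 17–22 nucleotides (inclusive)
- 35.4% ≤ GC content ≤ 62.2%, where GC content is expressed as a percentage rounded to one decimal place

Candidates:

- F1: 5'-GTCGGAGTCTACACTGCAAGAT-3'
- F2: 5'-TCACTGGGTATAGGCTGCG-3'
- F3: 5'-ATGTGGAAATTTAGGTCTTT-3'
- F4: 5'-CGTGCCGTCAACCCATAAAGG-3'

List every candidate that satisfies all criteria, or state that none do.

F1, F2 and F4.

F1 (22 nt, A=6 T=5 G=6 C=5): length 22 ✓; GC 11/22 = 50.0% ✓ — passes.
F2 (19 nt, A=3 T=5 G=7 C=4): length 19 ✓; GC 11/19 = 57.9% ✓ — passes.
F3 (20 nt, A=5 T=9 G=5 C=1): length 20 ✓; GC 6/20 = 30.0%, outside 35.4–62.2% ✗ — fails.
F4 (21 nt, A=6 T=3 G=5 C=7): length 21 ✓; GC 12/21 = 57.1% ✓ — passes.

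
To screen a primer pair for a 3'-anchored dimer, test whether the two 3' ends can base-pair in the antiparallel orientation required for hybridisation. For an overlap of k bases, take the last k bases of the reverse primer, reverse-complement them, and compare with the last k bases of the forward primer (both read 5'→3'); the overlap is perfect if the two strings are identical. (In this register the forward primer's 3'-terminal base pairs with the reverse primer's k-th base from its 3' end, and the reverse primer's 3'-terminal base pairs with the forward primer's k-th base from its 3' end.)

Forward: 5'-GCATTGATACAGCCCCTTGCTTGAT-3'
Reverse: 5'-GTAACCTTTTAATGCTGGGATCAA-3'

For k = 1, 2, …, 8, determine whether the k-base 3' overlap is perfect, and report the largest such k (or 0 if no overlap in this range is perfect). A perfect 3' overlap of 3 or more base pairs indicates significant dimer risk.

Longest perfect overlap: 5 complementary base pairs; significant dimer risk (threshold 3).

Last 8 bases (5'→3') — forward …TGCTTGAT, reverse …GGGATCAA.
Reverse complement of the reverse primer's last 8 bases: TTGATCCC; its first k bases are the reverse complement of the reverse primer's last k bases, so a perfect k-base overlap needs the forward primer's last k bases to equal them.
Comparing (forward last k vs required): k=1: T vs T ✓; k=2: AT vs TT ✗; k=3: GAT vs TTG ✗; k=4: TGAT vs TTGA ✗; k=5: TTGAT vs TTGAT ✓; k=6: CTTGAT vs TTGATC ✗; k=7: GCTTGAT vs TTGATCC ✗; k=8: TGCTTGAT vs TTGATCCC ✗.
Perfect overlaps at k = 1, 5; the largest is 5.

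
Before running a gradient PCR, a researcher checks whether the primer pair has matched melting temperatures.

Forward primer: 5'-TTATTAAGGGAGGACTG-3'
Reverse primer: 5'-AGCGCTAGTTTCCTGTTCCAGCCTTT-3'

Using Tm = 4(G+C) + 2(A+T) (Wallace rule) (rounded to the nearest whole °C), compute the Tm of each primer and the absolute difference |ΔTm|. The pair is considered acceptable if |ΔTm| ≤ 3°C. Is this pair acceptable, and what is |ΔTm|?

|ΔTm| = 30°C; the pair is not acceptable.

Forward: A=5 T=5 G=6 C=1 → Tm = 2·10 + 4·7 = 48°C.
Reverse: A=3 T=10 G=5 C=8 → Tm = 2·13 + 4·13 = 78°C.
|ΔTm| = |48 − 78| = 30°C, > 3°C.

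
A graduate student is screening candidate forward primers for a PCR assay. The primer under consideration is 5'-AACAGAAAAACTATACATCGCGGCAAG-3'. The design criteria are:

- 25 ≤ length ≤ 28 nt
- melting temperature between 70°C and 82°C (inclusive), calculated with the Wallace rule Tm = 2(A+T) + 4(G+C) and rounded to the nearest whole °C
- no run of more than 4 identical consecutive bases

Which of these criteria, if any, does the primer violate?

Fails: homopolymer run.

Base counts: A=13, T=3, G=5, C=6 (length 27).
length: length 27 ✓
Tm: Tm = 2·16 + 4·11 = 76°C ✓
homopolymer run: longest run = 5, exceeds 4 ✗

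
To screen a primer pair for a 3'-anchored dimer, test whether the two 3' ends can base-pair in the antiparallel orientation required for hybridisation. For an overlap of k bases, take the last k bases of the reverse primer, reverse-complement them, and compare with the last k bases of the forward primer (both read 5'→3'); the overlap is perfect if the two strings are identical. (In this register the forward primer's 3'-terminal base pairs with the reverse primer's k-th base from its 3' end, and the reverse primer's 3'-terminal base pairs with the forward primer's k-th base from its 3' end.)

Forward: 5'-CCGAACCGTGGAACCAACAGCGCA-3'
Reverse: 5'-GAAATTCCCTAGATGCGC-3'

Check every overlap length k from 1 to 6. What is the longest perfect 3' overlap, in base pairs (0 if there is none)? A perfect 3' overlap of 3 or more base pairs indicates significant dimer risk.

Longest perfect overlap: 5 complementary base pairs; significant dimer risk (threshold 3).

Last 6 bases (5'→3') — forward …AGCGCA, reverse …ATGCGC.
Reverse complement of the reverse primer's last 6 bases: GCGCAT; its first k bases are the reverse complement of the reverse primer's last k bases, so a perfect k-base overlap needs the forward primer's last k bases to equal them.
Comparing (forward last k vs required): k=1: A vs G ✗; k=2: CA vs GC ✗; k=3: GCA vs GCG ✗; k=4: CGCA vs GCGC ✗; k=5: GCGCA vs GCGCA ✓; k=6: AGCGCA vs GCGCAT ✗.
Only k = 5 is perfect, so the longest perfect 3' overlap is 5.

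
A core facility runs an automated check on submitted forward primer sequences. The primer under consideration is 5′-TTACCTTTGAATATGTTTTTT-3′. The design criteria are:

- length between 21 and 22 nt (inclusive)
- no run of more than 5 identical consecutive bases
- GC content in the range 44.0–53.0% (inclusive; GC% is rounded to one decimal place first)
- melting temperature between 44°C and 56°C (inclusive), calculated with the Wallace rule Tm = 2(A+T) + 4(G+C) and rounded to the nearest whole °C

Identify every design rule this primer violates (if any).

Fails: homopolymer run, GC content.

Base counts: A=4, T=13, G=2, C=2 (length 21).
length: length 21 ✓
homopolymer run: longest run = 6, exceeds 5 ✗
GC content: GC 4/21 = 19.0%, outside 44.0–53.0% ✗
Tm: Tm = 2·17 + 4·4 = 50°C ✓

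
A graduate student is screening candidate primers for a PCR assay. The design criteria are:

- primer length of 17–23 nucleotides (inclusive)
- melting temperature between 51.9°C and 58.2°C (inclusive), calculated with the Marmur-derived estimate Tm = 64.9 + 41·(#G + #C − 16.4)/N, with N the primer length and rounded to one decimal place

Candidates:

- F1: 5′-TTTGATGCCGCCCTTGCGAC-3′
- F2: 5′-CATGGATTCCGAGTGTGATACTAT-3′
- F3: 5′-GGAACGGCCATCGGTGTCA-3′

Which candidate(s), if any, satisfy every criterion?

F1 and F3.

F1 (20 nt, A=2 T=6 G=5 C=7): length 20 ✓; Tm = 64.9 + 41·(12 − 16.4)/20 = 55.9°C ✓ — passes.
F2 (24 nt, A=6 T=8 G=6 C=4): length 24, outside 17–23 ✗; Tm = 64.9 + 41·(10 − 16.4)/24 = 54.0°C ✓ — fails.
F3 (19 nt, A=4 T=3 G=7 C=5): length 19 ✓; Tm = 64.9 + 41·(12 − 16.4)/19 = 55.4°C ✓ — passes.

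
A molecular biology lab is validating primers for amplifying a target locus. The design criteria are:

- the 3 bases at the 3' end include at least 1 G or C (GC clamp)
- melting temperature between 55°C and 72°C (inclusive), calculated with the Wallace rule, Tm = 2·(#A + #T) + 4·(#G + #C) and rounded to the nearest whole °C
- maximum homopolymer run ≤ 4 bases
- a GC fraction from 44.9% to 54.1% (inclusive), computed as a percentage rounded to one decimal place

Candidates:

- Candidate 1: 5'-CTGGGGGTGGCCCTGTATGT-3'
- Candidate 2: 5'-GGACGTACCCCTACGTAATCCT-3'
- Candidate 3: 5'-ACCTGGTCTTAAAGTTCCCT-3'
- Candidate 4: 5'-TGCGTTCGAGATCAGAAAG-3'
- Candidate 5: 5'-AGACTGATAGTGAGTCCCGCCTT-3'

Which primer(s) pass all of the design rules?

Candidate 3, Candidate 4 and Candidate 5.

Candidate 1 (20 nt, A=1 T=6 G=9 C=4): 3' end TGT has 1 G/C ✓; Tm = 2·7 + 4·13 = 66°C ✓; longest run = 5, exceeds 4 ✗; GC 13/20 = 65.0%, outside 44.9–54.1% ✗ — fails.
Candidate 2 (22 nt, A=5 T=5 G=4 C=8): 3' end CCT has 2 G/C ✓; Tm = 2·10 + 4·12 = 68°C ✓; longest run = 4 ✓; GC 12/22 = 54.5%, outside 44.9–54.1% ✗ — fails.
Candidate 3 (20 nt, A=4 T=7 G=3 C=6): 3' end CCT has 2 G/C ✓; Tm = 2·11 + 4·9 = 58°C ✓; longest run = 3 ✓; GC 9/20 = 45.0% ✓ — passes.
Candidate 4 (19 nt, A=6 T=4 G=6 C=3): 3' end AAG has 1 G/C ✓; Tm = 2·10 + 4·9 = 56°C ✓; longest run = 3 ✓; GC 9/19 = 47.4% ✓ — passes.
Candidate 5 (23 nt, A=5 T=6 G=6 C=6): 3' end CTT has 1 G/C ✓; Tm = 2·11 + 4·12 = 70°C ✓; longest run = 3 ✓; GC 12/23 = 52.2% ✓ — passes.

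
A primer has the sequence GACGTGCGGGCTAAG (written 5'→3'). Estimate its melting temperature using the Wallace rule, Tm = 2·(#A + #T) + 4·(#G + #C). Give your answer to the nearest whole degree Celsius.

50°C

Base counts: A=3, T=2, G=7, C=3 (length 15).
Tm = 2·(3+2) + 4·(7+3) = 2·5 + 4·10 = 10 + 40 = 50°C.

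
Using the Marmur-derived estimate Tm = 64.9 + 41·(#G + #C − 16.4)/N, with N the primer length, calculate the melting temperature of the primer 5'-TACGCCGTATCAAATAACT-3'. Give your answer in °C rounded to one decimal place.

Base counts: A=7, T=5, G=2, C=5; G+C = 7, N = 19.
Tm = 64.9 + 41·(7 − 16.4)/19 = 64.9 + -385.40/19 = 44.6°C.

44.6°C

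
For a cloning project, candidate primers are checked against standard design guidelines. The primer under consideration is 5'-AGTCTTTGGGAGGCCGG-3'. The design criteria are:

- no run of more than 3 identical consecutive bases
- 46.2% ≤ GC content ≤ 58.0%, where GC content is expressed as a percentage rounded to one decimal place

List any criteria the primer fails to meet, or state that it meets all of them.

Base counts: A=2, T=4, G=8, C=3 (length 17).
homopolymer run: longest run = 3 ✓
GC content: GC 11/17 = 64.7%, outside 46.2–58.0% ✗

Fails: GC content.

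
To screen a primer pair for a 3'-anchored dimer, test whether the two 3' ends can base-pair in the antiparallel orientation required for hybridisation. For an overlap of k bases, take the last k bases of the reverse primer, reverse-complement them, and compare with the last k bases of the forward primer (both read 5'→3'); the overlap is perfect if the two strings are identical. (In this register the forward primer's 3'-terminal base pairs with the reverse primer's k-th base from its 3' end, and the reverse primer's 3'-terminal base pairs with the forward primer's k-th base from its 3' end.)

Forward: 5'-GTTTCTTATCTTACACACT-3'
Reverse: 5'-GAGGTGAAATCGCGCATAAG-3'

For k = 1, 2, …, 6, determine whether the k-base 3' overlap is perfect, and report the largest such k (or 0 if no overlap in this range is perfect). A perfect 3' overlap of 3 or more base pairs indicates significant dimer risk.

Longest perfect overlap: 2 complementary base pairs; below the dimer-risk threshold (threshold 3).

Last 6 bases (5'→3') — forward …CACACT, reverse …CATAAG.
Reverse complement of the reverse primer's last 6 bases: CTTATG; its first k bases are the reverse complement of the reverse primer's last k bases, so a perfect k-base overlap needs the forward primer's last k bases to equal them.
Comparing (forward last k vs required): k=1: T vs C ✗; k=2: CT vs CT ✓; k=3: ACT vs CTT ✗; k=4: CACT vs CTTA ✗; k=5: ACACT vs CTTAT ✗; k=6: CACACT vs CTTATG ✗.
Only k = 2 is perfect, so the longest perfect 3' overlap is 2.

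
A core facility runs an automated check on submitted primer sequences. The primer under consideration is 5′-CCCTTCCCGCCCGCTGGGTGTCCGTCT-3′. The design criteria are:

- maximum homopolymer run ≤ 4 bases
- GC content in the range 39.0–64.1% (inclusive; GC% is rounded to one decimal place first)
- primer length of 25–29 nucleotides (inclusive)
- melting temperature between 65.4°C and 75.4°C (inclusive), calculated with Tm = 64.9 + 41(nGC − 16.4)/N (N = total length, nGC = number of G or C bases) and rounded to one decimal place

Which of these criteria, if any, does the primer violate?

Base counts: A=0, T=7, G=7, C=13 (length 27).
homopolymer run: longest run = 3 ✓
GC content: GC 20/27 = 74.1%, outside 39.0–64.1% ✗
length: length 27 ✓
Tm: Tm = 64.9 + 41·(20 − 16.4)/27 = 70.4°C ✓

Fails: GC content.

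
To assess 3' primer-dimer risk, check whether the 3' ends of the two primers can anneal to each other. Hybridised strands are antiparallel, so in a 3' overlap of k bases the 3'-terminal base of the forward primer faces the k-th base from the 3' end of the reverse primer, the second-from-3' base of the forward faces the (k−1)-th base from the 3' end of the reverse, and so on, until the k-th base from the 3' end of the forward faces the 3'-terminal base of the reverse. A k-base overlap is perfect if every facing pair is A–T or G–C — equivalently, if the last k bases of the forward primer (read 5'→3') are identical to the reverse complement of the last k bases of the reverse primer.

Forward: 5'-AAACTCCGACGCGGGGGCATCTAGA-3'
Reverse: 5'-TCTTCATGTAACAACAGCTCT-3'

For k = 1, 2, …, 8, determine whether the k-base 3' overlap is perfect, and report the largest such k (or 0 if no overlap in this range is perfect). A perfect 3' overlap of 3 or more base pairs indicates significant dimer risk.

Last 8 bases (5'→3') — forward …CATCTAGA, reverse …ACAGCTCT.
Reverse complement of the reverse primer's last 8 bases: AGAGCTGT; its first k bases are the reverse complement of the reverse primer's last k bases, so a perfect k-base overlap needs the forward primer's last k bases to equal them.
Comparing (forward last k vs required): k=1: A vs A ✓; k=2: GA vs AG ✗; k=3: AGA vs AGA ✓; k=4: TAGA vs AGAG ✗; k=5: CTAGA vs AGAGC ✗; k=6: TCTAGA vs AGAGCT ✗; k=7: ATCTAGA vs AGAGCTG ✗; k=8: CATCTAGA vs AGAGCTGT ✗.
Perfect overlaps at k = 1, 3; the largest is 3.

Longest perfect overlap: 3 complementary base pairs; significant dimer risk (threshold 3).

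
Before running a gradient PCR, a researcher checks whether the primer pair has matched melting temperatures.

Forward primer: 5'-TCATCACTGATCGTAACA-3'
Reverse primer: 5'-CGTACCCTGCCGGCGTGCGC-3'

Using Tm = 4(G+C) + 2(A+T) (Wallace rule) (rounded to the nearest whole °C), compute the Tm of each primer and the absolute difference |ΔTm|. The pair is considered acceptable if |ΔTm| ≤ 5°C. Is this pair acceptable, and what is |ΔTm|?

|ΔTm| = 22°C; the pair is not acceptable.

Forward: A=6 T=5 G=2 C=5 → Tm = 2·11 + 4·7 = 50°C.
Reverse: A=1 T=3 G=7 C=9 → Tm = 2·4 + 4·16 = 72°C.
|ΔTm| = |50 − 72| = 22°C, > 5°C.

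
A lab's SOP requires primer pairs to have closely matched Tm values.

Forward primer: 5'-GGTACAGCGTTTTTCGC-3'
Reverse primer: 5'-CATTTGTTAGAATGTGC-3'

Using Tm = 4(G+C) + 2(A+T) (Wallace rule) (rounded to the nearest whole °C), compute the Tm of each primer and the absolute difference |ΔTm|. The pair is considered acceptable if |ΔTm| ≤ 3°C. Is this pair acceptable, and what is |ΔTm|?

Forward: A=2 T=6 G=5 C=4 → Tm = 2·8 + 4·9 = 52°C.
Reverse: A=4 T=7 G=4 C=2 → Tm = 2·11 + 4·6 = 46°C.
|ΔTm| = |52 − 46| = 6°C, > 3°C.

|ΔTm| = 6°C; the pair is not acceptable.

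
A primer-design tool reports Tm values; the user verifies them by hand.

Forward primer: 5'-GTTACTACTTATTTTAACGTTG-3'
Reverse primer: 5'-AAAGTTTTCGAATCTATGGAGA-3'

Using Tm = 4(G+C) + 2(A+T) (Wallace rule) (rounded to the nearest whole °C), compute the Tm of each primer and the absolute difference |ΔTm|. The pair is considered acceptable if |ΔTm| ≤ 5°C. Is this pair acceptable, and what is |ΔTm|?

|ΔTm| = 2°C; the pair is acceptable.

Forward: A=5 T=11 G=3 C=3 → Tm = 2·16 + 4·6 = 56°C.
Reverse: A=8 T=7 G=5 C=2 → Tm = 2·15 + 4·7 = 58°C.
|ΔTm| = |56 − 58| = 2°C, ≤ 5°C.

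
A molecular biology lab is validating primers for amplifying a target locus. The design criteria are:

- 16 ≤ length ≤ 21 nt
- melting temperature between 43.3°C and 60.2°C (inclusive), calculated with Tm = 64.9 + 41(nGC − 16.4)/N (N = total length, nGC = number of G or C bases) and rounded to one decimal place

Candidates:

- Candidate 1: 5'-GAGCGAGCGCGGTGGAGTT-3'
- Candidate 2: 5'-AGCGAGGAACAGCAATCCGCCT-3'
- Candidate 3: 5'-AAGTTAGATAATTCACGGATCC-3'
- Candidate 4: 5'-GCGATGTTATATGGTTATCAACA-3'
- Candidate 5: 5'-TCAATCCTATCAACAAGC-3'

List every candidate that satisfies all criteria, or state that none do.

Candidate 1 and Candidate 5.

Candidate 1 (19 nt, A=3 T=3 G=10 C=3): length 19 ✓; Tm = 64.9 + 41·(13 − 16.4)/19 = 57.6°C ✓ — passes.
Candidate 2 (22 nt, A=7 T=2 G=6 C=7): length 22, outside 16–21 ✗; Tm = 64.9 + 41·(13 − 16.4)/22 = 58.6°C ✓ — fails.
Candidate 3 (22 nt, A=8 T=6 G=4 C=4): length 22, outside 16–21 ✗; Tm = 64.9 + 41·(8 − 16.4)/22 = 49.2°C ✓ — fails.
Candidate 4 (23 nt, A=7 T=8 G=5 C=3): length 23, outside 16–21 ✗; Tm = 64.9 + 41·(8 − 16.4)/23 = 49.9°C ✓ — fails.
Candidate 5 (18 nt, A=7 T=4 G=1 C=6): length 18 ✓; Tm = 64.9 + 41·(7 − 16.4)/18 = 43.5°C ✓ — passes.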